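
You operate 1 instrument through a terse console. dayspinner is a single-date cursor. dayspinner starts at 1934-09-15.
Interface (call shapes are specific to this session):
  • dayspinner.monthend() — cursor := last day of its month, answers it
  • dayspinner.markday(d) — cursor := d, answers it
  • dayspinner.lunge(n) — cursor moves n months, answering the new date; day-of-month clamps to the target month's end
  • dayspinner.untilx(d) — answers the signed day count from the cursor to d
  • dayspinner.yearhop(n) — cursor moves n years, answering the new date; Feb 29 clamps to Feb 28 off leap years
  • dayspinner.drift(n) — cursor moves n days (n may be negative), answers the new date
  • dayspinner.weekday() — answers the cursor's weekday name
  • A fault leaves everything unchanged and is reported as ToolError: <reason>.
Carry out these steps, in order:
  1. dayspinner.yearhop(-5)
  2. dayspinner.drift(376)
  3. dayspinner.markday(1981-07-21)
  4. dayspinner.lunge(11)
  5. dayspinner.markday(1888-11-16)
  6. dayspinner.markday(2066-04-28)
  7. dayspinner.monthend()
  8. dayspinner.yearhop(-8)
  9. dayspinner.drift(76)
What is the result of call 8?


% dayspinner.yearhop n=-5
= 1929-09-15
% dayspinner.drift n=376
= 1930-09-26
% dayspinner.markday d=1981-07-21
= 1981-07-21
% dayspinner.lunge n=11
= 1982-06-21
% dayspinner.markday d=1888-11-16
= 1888-11-16
% dayspinner.markday d=2066-04-28
= 2066-04-28
% dayspinner.monthend
= 2066-04-30
% dayspinner.yearhop n=-8
= 2058-04-30
% dayspinner.drift n=76
= 2058-07-15

Answer: 2058-04-30


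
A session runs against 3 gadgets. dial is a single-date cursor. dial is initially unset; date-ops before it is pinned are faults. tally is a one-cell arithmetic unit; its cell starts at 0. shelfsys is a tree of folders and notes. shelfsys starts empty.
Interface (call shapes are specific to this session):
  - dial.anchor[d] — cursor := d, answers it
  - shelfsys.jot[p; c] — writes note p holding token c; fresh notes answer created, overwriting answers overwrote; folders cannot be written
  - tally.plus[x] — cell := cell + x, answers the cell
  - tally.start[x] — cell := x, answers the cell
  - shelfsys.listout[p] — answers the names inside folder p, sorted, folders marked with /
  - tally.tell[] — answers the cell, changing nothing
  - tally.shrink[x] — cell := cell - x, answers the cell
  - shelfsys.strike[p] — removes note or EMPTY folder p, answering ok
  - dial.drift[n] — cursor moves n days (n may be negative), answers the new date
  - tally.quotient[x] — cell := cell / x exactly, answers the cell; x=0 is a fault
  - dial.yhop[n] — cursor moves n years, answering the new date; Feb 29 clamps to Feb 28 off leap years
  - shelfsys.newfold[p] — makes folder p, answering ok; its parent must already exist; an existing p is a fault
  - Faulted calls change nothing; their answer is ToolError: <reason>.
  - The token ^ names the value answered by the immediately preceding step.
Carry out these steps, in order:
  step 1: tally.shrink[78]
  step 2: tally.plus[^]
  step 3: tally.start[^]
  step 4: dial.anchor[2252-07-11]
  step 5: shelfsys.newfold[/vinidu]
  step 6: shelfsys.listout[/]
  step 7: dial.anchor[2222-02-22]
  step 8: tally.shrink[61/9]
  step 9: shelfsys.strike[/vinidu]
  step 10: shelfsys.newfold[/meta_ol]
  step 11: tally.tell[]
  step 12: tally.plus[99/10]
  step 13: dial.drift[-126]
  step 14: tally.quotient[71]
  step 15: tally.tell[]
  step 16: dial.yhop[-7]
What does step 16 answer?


Invoking tally.shrink passing x: 78, giving -78.
I use tally.plus passing x: ^, giving -156.
I use tally.start passing x: ^, and get -156.
Calling dial.anchor passing d: 2252-07-11, and get 2252-07-11.
Next I call shelfsys.newfold passing p: /vinidu, → ok.
I call shelfsys.listout passing p: /, and get [vinidu/].
I call dial.anchor passing d: 2222-02-22, and get 2222-02-22.
Invoking tally.shrink passing x: 61/9, and observe -1465/9.
Next I call shelfsys.strike passing p: /vinidu, and get ok.
I invoke shelfsys.newfold passing p: /meta_ol, yielding ok.
Calling tally.tell, which returns -1465/9.
Then tally.plus passing x: 99/10, — result: -13759/90.
Now I run dial.drift passing n: -126, and get 2221-10-19.
Calling tally.quotient passing x: 71, giving -13759/6390.
I invoke tally.tell(), → -13759/6390.
Invoking dial.yhop passing n: -7, which returns 2214-10-19.

Answer: 2214-10-19


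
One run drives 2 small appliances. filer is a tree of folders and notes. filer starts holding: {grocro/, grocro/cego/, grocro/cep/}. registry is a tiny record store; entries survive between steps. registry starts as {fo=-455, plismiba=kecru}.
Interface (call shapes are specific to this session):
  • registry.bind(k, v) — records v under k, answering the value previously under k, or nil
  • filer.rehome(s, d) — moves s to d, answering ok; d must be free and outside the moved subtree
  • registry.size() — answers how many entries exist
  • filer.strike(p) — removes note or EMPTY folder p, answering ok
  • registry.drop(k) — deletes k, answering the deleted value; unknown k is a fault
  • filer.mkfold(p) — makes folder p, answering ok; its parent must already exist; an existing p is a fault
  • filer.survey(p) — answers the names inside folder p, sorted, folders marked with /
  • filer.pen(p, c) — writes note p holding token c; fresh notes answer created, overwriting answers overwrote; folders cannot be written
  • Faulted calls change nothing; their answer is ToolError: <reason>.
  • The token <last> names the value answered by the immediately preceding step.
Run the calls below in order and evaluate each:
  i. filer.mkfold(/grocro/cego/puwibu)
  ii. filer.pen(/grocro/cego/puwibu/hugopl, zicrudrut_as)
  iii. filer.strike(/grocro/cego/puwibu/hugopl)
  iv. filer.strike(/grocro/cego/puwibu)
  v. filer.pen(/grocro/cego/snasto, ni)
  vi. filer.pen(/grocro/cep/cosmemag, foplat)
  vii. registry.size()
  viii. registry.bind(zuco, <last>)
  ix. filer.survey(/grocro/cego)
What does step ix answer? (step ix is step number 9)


Answer: [snasto]

Derivation:
Do: filer.mkfold[p: /grocro/cego/puwibu]
See: ok
Do: filer.pen[p: /grocro/cego/puwibu/hugopl; c: zicrudrut_as]
See: created
Do: filer.strike[p: /grocro/cego/puwibu/hugopl]
See: ok
Do: filer.strike[p: /grocro/cego/puwibu]
See: ok
Do: filer.pen[p: /grocro/cego/snasto; c: ni]
See: created
Do: filer.pen[p: /grocro/cep/cosmemag; c: foplat]
See: created
Do: registry.size[]
See: 2
Do: registry.bind[k: zuco; v: <last>]
See: nil
Do: filer.survey[p: /grocro/cego]
See: [snasto]


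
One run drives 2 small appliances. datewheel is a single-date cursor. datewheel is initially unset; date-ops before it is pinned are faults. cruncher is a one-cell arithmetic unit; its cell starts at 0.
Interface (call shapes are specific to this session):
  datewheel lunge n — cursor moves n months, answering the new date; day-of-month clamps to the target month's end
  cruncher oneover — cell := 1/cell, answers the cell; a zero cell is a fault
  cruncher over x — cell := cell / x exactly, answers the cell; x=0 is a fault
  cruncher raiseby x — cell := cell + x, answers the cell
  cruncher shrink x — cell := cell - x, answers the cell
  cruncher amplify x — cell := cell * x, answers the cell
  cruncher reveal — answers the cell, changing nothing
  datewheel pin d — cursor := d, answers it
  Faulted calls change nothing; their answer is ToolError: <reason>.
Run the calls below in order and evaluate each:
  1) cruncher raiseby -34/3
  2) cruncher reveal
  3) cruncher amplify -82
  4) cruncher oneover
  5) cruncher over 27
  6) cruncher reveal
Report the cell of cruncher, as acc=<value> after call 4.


I call cruncher raiseby using x→-34/3, which returns -34/3.
I use cruncher reveal, giving -34/3.
Next I call cruncher amplify using x→-82, which returns 2788/3.
Using cruncher oneover(), — result: 3/2788.
I call cruncher over using x→27, and see 1/25092.
Then cruncher reveal, and see 1/25092.

Answer: acc=3/2788


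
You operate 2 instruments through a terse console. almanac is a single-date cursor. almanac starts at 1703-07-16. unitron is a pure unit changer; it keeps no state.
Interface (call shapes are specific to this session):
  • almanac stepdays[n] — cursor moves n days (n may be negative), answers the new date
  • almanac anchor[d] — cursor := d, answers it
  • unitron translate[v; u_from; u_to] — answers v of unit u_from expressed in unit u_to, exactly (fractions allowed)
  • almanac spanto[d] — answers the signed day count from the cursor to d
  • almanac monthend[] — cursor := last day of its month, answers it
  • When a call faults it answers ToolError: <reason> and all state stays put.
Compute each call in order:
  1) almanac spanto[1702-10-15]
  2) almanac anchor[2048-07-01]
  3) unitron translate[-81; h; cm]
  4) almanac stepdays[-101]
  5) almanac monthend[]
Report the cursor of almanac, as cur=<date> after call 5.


Answer: cur=2048-03-31

Derivation:
→ almanac spanto(d: 1702-10-15)
← -274
→ almanac anchor(d: 2048-07-01)
← 2048-07-01
→ unitron translate(v: -81, u_from: h, u_to: cm)
← ToolError: incompatible units
→ almanac stepdays(n: -101)
← 2048-03-22
→ almanac monthend()
← 2048-03-31


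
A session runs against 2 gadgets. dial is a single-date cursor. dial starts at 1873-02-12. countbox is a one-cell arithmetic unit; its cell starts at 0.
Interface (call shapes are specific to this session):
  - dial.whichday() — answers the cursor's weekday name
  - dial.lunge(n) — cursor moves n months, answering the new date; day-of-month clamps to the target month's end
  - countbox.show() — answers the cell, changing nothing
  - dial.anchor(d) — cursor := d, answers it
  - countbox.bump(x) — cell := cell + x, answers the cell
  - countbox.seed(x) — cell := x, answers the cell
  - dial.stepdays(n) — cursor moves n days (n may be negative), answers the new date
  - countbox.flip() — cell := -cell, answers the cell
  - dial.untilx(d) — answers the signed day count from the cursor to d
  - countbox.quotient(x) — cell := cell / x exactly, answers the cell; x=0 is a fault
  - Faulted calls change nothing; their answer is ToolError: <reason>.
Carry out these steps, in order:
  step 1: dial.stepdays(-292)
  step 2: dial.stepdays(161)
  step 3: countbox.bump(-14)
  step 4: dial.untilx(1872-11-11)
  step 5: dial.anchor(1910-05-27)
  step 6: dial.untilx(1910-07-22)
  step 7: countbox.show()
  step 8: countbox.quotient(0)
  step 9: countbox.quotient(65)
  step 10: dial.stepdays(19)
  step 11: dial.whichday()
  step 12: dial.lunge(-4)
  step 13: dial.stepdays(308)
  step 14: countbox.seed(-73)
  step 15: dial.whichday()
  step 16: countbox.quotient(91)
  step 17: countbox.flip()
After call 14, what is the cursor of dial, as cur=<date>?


// dial.stepdays(n='-292') -> 1872-04-26
// dial.stepdays(n='161') -> 1872-10-04
// countbox.bump(x='-14') -> -14
// dial.untilx(d='1872-11-11') -> 38
// dial.anchor(d='1910-05-27') -> 1910-05-27
// dial.untilx(d='1910-07-22') -> 56
// countbox.show() -> -14
// countbox.quotient(x='0') -> ToolError: division by zero
// countbox.quotient(x='65') -> -14/65
// dial.stepdays(n='19') -> 1910-06-15
// dial.whichday() -> Wednesday
// dial.lunge(n='-4') -> 1910-02-15
// dial.stepdays(n='308') -> 1910-12-20
// countbox.seed(x='-73') -> -73
// dial.whichday() -> Tuesday
// countbox.quotient(x='91') -> -73/91
// countbox.flip() -> 73/91

Answer: cur=1910-12-20


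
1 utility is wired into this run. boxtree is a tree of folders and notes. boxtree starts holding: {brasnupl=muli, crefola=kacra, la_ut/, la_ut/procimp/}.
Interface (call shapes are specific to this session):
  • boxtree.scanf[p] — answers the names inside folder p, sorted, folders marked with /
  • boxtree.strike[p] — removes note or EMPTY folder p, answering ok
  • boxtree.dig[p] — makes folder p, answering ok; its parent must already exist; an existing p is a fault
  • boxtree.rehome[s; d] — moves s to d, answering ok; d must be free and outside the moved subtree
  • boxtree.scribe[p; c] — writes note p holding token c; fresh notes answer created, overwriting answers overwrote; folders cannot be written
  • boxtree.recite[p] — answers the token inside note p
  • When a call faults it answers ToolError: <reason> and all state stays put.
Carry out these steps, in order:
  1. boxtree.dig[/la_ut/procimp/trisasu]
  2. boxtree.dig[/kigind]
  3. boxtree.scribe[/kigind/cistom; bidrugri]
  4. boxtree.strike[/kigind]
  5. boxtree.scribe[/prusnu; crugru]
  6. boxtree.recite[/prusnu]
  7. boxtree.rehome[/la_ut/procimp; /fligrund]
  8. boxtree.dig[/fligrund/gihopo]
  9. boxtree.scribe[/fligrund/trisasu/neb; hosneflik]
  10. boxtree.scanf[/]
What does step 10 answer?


Answer: [brasnupl, crefola, fligrund/, kigind/, la_ut/, prusnu]

Derivation:
~$ boxtree.dig /la_ut/procimp/trisasu
  ok
~$ boxtree.dig /kigind
  ok
~$ boxtree.scribe /kigind/cistom bidrugri
  created
~$ boxtree.strike /kigind
  ToolError: not empty
~$ boxtree.scribe /prusnu crugru
  created
~$ boxtree.recite /prusnu
  crugru
~$ boxtree.rehome /la_ut/procimp /fligrund
  ok
~$ boxtree.dig /fligrund/gihopo
  ok
~$ boxtree.scribe /fligrund/trisasu/neb hosneflik
  created
~$ boxtree.scanf /
  [brasnupl, crefola, fligrund/, kigind/, la_ut/, prusnu]


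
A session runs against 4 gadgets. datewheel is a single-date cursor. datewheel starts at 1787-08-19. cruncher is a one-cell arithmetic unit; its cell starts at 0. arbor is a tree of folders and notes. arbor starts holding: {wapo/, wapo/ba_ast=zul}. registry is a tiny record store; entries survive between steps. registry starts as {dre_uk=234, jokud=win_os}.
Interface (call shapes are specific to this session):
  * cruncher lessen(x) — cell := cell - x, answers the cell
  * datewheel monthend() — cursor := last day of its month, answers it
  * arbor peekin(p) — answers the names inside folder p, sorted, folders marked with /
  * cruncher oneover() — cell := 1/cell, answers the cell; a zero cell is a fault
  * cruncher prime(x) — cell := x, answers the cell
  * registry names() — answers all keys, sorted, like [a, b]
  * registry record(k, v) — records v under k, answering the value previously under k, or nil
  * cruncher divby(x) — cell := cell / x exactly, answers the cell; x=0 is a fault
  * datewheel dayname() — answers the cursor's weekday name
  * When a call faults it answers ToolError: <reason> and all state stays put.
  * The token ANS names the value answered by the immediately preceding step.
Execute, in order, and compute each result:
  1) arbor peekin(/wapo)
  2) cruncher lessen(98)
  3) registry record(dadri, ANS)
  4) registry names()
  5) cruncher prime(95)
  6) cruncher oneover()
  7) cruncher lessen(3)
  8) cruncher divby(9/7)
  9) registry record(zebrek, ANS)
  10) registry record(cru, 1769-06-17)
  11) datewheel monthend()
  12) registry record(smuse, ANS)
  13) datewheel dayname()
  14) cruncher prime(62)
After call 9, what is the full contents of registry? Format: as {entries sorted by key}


Answer: {dadri=-98, dre_uk=234, jokud=win_os, zebrek=-1988/855}

Derivation:
Using arbor peekin using p='/wapo', and see [ba_ast].
I try cruncher lessen using x='98', which returns -98.
I try registry record using k='dadri', v='ANS', and see nil.
I invoke registry names(), → [dadri, dre_uk, jokud].
Using cruncher prime using x='95', yielding 95.
I invoke cruncher oneover, → 1/95.
Invoking cruncher lessen using x='3', → -284/95.
Invoking cruncher divby using x='9/7', → -1988/855.
I call registry record using k='zebrek', v='ANS', yielding nil.
Now I run registry record using k='cru', v='1769-06-17', and see nil.
Invoking datewheel monthend, which returns 1787-08-31.
Calling registry record using k='smuse', v='ANS', giving nil.
Invoking datewheel dayname(), and observe Friday.
Then cruncher prime using x='62', and get 62.


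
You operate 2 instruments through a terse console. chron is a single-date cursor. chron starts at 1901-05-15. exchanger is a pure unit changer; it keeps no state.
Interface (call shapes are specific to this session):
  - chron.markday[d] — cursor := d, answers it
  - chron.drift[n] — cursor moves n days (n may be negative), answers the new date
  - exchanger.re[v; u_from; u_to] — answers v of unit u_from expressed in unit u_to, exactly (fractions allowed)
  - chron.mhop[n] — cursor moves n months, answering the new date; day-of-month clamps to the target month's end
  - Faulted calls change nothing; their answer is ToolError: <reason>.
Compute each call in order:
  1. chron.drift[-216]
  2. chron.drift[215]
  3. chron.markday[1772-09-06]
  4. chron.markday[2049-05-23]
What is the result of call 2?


Calling chron.drift with n: -216: 1900-10-11.
Now I run chron.drift with n: 215, which returns 1901-05-14.
Invoking chron.markday with d: 1772-09-06, giving 1772-09-06.
Next I call chron.markday with d: 2049-05-23, which returns 2049-05-23.

Answer: 1901-05-14


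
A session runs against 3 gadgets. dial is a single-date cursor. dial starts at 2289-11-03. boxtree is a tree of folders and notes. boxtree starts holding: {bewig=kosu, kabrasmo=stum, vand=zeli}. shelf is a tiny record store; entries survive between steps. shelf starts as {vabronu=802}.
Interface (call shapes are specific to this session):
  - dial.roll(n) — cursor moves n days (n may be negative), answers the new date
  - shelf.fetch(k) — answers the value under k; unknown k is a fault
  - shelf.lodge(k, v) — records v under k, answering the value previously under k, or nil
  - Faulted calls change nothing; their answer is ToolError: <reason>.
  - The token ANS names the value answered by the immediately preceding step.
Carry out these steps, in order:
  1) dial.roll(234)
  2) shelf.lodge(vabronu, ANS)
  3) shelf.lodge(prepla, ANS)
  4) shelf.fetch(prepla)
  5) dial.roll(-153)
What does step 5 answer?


Then roll on n='234', which returns 2290-06-25.
I call lodge on k='vabronu', v='ANS', which returns 802.
Then lodge on k='prepla', v='ANS': nil.
I invoke fetch on k='prepla', and see 802.
I call roll on n='-153', yielding 2290-01-23.

Answer: 2290-01-23


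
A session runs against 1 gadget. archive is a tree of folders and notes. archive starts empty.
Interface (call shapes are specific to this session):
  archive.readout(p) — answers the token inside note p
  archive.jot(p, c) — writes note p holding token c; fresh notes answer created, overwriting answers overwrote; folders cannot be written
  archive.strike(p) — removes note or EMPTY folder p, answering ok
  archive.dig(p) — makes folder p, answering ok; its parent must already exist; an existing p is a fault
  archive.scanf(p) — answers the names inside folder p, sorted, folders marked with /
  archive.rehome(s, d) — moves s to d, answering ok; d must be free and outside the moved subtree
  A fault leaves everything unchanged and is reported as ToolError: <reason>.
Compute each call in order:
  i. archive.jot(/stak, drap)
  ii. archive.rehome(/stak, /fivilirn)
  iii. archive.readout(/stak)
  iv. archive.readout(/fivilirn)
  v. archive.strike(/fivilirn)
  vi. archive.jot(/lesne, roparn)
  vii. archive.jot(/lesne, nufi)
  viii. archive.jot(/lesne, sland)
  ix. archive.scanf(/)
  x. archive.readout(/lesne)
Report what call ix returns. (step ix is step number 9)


I call archive.jot passing p=/stak, c=drap, and get created.
Calling archive.rehome passing s=/stak, d=/fivilirn, and observe ok.
Calling archive.readout passing p=/stak, and observe ToolError: not found.
Next I call archive.readout passing p=/fivilirn: drap.
I run archive.strike passing p=/fivilirn, and observe ok.
I call archive.jot passing p=/lesne, c=roparn, and get created.
Using archive.jot passing p=/lesne, c=nufi, giving overwrote.
Next I call archive.jot passing p=/lesne, c=sland, and get overwrote.
Invoking archive.scanf passing p=/, and observe [lesne].
Next I call archive.readout passing p=/lesne, and observe sland.

Answer: [lesne]


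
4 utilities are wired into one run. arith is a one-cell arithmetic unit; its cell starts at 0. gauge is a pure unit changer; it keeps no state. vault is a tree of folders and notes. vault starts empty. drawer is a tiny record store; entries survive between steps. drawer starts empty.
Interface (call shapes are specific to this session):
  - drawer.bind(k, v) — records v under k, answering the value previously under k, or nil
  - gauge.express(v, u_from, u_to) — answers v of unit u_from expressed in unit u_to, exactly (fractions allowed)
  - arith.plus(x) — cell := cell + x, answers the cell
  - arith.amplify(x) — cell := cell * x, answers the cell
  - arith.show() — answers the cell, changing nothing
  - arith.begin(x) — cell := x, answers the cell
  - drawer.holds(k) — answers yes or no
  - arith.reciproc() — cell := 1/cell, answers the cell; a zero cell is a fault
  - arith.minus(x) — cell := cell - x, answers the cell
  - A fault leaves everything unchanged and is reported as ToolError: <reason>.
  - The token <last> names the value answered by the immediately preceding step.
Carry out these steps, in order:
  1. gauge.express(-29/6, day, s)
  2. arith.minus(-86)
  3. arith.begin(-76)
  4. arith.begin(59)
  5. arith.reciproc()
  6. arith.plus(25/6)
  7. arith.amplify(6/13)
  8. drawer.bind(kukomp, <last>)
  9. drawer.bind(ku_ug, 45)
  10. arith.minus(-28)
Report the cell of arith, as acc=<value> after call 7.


Answer: acc=1481/767

Derivation:
Act: express[v→-29/6; u_from→day; u_to→s]
Obs: -417600
Act: minus[x→-86]
Obs: 86
Act: begin[x→-76]
Obs: -76
Act: begin[x→59]
Obs: 59
Act: reciproc[]
Obs: 1/59
Act: plus[x→25/6]
Obs: 1481/354
Act: amplify[x→6/13]
Obs: 1481/767
Act: bind[k→kukomp; v→<last>]
Obs: nil
Act: bind[k→ku_ug; v→45]
Obs: nil
Act: minus[x→-28]
Obs: 22957/767


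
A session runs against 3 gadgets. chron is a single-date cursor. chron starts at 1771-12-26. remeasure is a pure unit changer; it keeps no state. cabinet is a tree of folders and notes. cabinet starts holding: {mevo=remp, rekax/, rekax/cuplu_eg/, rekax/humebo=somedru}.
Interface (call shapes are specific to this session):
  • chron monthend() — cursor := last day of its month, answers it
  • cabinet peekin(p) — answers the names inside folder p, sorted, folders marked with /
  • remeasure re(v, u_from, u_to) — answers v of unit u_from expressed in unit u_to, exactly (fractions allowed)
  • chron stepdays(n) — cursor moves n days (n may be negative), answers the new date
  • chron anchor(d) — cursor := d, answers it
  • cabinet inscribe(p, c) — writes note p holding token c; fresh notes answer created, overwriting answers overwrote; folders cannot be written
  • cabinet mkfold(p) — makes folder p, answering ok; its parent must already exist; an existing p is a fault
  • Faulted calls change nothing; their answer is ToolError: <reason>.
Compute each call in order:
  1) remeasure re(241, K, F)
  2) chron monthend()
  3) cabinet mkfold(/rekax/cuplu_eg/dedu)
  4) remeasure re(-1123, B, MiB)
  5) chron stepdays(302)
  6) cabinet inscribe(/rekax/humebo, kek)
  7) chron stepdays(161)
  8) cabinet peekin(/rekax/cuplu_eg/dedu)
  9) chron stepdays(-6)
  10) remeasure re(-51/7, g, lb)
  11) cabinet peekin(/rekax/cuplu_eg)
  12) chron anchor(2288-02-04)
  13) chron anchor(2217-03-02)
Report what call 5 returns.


Answer: 1772-10-28

Derivation:
>> remeasure re(v='241', u_from='K', u_to='F')
<< -2587/100
>> chron monthend()
<< 1771-12-31
>> cabinet mkfold(p='/rekax/cuplu_eg/dedu')
<< ok
>> remeasure re(v='-1123', u_from='B', u_to='MiB')
<< -1123/1048576
>> chron stepdays(n='302')
<< 1772-10-28
>> cabinet inscribe(p='/rekax/humebo', c='kek')
<< overwrote
>> chron stepdays(n='161')
<< 1773-04-07
>> cabinet peekin(p='/rekax/cuplu_eg/dedu')
<< []
>> chron stepdays(n='-6')
<< 1773-04-01
>> remeasure re(v='-51/7', u_from='g', u_to='lb')
<< -5100000/317514659
>> cabinet peekin(p='/rekax/cuplu_eg')
<< [dedu/]
>> chron anchor(d='2288-02-04')
<< 2288-02-04
>> chron anchor(d='2217-03-02')
<< 2217-03-02


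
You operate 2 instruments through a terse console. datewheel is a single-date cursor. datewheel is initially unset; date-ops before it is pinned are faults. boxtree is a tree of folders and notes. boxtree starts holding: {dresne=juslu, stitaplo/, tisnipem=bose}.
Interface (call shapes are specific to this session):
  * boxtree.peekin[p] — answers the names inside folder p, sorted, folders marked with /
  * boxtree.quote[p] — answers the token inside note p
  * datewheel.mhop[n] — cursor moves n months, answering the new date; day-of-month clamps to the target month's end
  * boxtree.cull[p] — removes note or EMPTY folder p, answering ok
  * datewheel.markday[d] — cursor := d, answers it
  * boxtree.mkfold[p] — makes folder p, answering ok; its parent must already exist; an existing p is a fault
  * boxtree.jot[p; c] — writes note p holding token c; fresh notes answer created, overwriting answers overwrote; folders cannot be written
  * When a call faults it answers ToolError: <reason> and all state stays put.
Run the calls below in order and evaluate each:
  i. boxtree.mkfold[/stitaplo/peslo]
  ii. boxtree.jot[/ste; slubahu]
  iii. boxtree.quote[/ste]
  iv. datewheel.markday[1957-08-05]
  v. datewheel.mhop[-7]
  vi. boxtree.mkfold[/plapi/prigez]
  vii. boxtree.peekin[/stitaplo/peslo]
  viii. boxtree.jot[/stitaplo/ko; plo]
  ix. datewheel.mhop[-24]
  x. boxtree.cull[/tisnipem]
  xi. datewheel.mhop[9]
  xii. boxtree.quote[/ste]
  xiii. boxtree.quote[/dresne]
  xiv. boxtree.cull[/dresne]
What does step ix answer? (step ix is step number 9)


Answer: 1955-01-05

Derivation:
I run boxtree.mkfold(/stitaplo/peslo): ok.
Using boxtree.jot(/ste, slubahu), yielding created.
I run boxtree.quote(/ste), — result: slubahu.
I invoke datewheel.markday(1957-08-05), which returns 1957-08-05.
I call datewheel.mhop(-7), yielding 1957-01-05.
Calling boxtree.mkfold(/plapi/prigez), → ToolError: no parent.
I invoke boxtree.peekin(/stitaplo/peslo): [].
Then boxtree.jot(/stitaplo/ko, plo): created.
I use datewheel.mhop(-24), giving 1955-01-05.
Calling boxtree.cull(/tisnipem), giving ok.
I run datewheel.mhop(9), and observe 1955-10-05.
Calling boxtree.quote(/ste), and observe slubahu.
Calling boxtree.quote(/dresne), → juslu.
Calling boxtree.cull(/dresne), → ok.


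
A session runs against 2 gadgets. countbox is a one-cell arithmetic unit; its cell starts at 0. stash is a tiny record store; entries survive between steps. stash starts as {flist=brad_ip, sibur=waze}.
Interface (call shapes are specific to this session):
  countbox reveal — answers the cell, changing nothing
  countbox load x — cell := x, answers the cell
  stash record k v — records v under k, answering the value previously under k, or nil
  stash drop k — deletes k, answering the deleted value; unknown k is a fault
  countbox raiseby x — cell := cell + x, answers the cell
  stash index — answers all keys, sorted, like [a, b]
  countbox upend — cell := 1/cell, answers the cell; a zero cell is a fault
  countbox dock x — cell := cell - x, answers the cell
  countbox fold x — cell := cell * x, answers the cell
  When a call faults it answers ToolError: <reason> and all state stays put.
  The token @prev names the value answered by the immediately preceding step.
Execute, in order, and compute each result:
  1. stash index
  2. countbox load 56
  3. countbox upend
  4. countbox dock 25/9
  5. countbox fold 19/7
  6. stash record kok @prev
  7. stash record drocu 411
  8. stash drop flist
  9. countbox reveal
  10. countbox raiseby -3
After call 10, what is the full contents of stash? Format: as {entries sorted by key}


I try stash index(), — result: [flist, sibur].
Next I call countbox load with 56, — result: 56.
I call countbox upend, → 1/56.
Using countbox dock with 25/9, which returns -1391/504.
Now I run countbox fold with 19/7, yielding -26429/3528.
Now I run stash record with kok, @prev, which returns nil.
I run stash record with drocu, 411, → nil.
Invoking stash drop with flist, and observe brad_ip.
Invoking countbox reveal, giving -26429/3528.
Calling countbox raiseby with -3, which returns -37013/3528.

Answer: {drocu=411, kok=-26429/3528, sibur=waze}


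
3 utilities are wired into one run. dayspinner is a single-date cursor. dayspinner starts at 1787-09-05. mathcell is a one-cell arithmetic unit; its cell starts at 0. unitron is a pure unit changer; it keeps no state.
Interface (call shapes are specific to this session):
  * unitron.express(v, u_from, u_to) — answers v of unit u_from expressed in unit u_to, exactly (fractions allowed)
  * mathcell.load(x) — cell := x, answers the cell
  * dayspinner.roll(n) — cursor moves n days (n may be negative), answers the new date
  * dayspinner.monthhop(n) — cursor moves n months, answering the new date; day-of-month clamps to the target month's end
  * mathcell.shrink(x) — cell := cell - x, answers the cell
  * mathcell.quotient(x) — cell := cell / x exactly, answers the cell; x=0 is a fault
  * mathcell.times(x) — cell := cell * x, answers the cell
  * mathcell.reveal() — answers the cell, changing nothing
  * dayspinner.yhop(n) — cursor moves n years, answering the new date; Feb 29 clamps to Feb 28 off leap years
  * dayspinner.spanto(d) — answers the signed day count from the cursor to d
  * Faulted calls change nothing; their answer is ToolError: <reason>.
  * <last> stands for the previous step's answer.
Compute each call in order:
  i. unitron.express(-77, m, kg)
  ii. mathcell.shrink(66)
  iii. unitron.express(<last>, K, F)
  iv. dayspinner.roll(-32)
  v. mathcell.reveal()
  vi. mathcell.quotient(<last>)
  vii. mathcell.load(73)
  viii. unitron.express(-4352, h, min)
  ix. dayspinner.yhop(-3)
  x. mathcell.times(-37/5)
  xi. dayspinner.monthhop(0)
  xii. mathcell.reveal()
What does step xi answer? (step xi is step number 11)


Answer: 1784-08-04

Derivation:
==> express(v='-77', u_from='m', u_to='kg')
<== ToolError: incompatible units
==> shrink(x='66')
<== -66
==> express(v='<last>', u_from='K', u_to='F')
<== -57847/100
==> roll(n='-32')
<== 1787-08-04
==> reveal()
<== -66
==> quotient(x='<last>')
<== 1
==> load(x='73')
<== 73
==> express(v='-4352', u_from='h', u_to='min')
<== -261120
==> yhop(n='-3')
<== 1784-08-04
==> times(x='-37/5')
<== -2701/5
==> monthhop(n='0')
<== 1784-08-04
==> reveal()
<== -2701/5


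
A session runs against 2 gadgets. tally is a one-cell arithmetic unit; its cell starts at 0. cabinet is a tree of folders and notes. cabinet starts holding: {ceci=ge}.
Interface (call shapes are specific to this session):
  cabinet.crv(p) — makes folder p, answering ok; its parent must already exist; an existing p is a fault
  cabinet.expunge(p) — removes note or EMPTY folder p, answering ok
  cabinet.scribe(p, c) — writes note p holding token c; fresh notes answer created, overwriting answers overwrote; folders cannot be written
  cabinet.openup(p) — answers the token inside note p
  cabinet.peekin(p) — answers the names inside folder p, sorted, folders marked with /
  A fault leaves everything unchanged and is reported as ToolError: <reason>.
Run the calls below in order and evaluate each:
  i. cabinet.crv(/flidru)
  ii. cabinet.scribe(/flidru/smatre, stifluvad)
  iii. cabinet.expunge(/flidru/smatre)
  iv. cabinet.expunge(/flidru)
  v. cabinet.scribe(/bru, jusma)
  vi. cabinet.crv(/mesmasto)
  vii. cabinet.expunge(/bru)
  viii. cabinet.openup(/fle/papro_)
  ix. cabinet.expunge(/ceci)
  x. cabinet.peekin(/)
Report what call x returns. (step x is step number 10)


Do: cabinet.crv[/flidru]
See: ok
Do: cabinet.scribe[/flidru/smatre; stifluvad]
See: created
Do: cabinet.expunge[/flidru/smatre]
See: ok
Do: cabinet.expunge[/flidru]
See: ok
Do: cabinet.scribe[/bru; jusma]
See: created
Do: cabinet.crv[/mesmasto]
See: ok
Do: cabinet.expunge[/bru]
See: ok
Do: cabinet.openup[/fle/papro_]
See: ToolError: not found
Do: cabinet.expunge[/ceci]
See: ok
Do: cabinet.peekin[/]
See: [mesmasto/]

Answer: [mesmasto/]


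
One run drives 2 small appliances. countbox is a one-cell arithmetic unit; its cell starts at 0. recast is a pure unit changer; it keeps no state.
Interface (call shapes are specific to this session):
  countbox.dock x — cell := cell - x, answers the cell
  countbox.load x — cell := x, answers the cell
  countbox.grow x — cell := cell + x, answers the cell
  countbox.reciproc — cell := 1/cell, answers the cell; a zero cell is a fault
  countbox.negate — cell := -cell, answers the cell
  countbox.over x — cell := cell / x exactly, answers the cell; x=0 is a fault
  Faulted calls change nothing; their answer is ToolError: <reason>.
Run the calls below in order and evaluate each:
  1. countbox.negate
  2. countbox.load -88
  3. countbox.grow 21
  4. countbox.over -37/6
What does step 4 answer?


-- 1. negate() : 0
-- 2. load(x→-88) : -88
-- 3. grow(x→21) : -67
-- 4. over(x→-37/6) : 402/37

Answer: 402/37


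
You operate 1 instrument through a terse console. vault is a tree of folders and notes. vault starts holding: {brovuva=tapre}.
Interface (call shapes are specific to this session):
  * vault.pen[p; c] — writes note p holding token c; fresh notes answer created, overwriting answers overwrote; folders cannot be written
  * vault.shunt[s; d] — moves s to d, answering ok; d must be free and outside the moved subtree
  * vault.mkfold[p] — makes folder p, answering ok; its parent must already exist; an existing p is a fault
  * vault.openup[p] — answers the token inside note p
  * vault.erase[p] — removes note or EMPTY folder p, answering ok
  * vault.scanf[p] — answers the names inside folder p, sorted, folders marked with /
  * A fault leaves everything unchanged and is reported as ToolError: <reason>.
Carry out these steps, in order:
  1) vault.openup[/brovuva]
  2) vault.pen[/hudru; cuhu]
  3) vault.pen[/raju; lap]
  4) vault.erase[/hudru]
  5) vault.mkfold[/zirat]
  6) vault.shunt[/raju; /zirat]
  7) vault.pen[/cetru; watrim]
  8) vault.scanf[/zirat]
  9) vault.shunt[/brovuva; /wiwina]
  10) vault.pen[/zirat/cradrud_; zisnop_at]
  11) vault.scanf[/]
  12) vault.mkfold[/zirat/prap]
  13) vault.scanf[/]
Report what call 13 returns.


Answer: [cetru, raju, wiwina, zirat/]

Derivation:
Calling vault.openup with p→/brovuva, giving tapre.
Using vault.pen with p→/hudru, c→cuhu: created.
Next I call vault.pen with p→/raju, c→lap: created.
Using vault.erase with p→/hudru, → ok.
Using vault.mkfold with p→/zirat: ok.
I use vault.shunt with s→/raju, d→/zirat, and see ToolError: exists.
Using vault.pen with p→/cetru, c→watrim, and get created.
Invoking vault.scanf with p→/zirat, — result: [].
Then vault.shunt with s→/brovuva, d→/wiwina, yielding ok.
Next I call vault.pen with p→/zirat/cradrud_, c→zisnop_at, which returns created.
I use vault.scanf with p→/, which returns [cetru, raju, wiwina, zirat/].
I run vault.mkfold with p→/zirat/prap, — result: ok.
I invoke vault.scanf with p→/, → [cetru, raju, wiwina, zirat/].


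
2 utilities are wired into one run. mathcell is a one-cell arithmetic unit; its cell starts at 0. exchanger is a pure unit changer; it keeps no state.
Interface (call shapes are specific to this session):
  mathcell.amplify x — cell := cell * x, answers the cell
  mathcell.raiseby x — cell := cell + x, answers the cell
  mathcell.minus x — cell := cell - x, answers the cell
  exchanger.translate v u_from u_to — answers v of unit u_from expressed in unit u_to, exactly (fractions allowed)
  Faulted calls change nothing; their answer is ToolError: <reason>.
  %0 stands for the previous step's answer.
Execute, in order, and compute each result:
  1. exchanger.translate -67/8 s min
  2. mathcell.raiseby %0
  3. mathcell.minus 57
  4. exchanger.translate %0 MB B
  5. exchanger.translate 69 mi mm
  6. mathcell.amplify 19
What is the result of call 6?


# exchanger.translate(v=-67/8, u_from=s, u_to=min) ~> -67/480
# mathcell.raiseby(x=%0) ~> -67/480
# mathcell.minus(x=57) ~> -27427/480
# exchanger.translate(v=%0, u_from=MB, u_to=B) ~> -171418750/3
# exchanger.translate(v=69, u_from=mi, u_to=mm) ~> 111044736
# mathcell.amplify(x=19) ~> -521113/480

Answer: -521113/480


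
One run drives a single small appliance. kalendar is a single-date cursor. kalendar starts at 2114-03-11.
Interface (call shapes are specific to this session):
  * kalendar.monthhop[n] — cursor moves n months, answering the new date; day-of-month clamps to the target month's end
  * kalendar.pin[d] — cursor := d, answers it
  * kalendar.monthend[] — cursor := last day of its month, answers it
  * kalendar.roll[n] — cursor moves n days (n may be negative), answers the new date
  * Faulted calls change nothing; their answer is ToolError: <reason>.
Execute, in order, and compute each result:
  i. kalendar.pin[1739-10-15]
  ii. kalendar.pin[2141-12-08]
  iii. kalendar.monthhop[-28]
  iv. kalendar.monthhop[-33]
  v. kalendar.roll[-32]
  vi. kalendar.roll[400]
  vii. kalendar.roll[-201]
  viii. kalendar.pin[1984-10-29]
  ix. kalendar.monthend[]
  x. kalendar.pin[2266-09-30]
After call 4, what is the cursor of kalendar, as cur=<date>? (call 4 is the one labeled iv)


[in] kalendar.pin 1739-10-15
[out] 1739-10-15
[in] kalendar.pin 2141-12-08
[out] 2141-12-08
[in] kalendar.monthhop -28
[out] 2139-08-08
[in] kalendar.monthhop -33
[out] 2136-11-08
[in] kalendar.roll -32
[out] 2136-10-07
[in] kalendar.roll 400
[out] 2137-11-11
[in] kalendar.roll -201
[out] 2137-04-24
[in] kalendar.pin 1984-10-29
[out] 1984-10-29
[in] kalendar.monthend
[out] 1984-10-31
[in] kalendar.pin 2266-09-30
[out] 2266-09-30

Answer: cur=2136-11-08


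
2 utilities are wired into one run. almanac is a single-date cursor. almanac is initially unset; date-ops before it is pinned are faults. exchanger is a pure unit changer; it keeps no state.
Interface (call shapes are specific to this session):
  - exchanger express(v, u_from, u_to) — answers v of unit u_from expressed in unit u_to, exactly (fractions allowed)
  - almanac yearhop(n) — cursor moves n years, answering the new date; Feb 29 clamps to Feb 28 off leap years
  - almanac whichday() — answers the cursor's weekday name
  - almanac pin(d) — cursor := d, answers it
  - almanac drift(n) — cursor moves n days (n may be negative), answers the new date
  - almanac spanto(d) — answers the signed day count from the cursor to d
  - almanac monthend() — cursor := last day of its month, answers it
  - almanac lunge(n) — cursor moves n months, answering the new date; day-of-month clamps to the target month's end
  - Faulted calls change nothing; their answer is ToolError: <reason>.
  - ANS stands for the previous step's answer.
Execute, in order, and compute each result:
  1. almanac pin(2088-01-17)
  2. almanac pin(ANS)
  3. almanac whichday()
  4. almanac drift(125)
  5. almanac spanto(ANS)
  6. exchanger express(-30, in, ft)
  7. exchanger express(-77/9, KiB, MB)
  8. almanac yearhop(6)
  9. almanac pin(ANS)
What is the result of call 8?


Answer: 2094-05-21

Derivation:
# almanac pin(2088-01-17) == 2088-01-17
# almanac pin(ANS) == 2088-01-17
# almanac whichday() == Saturday
# almanac drift(125) == 2088-05-21
# almanac spanto(ANS) == 0
# exchanger express(-30, in, ft) == -5/2
# exchanger express(-77/9, KiB, MB) == -1232/140625
# almanac yearhop(6) == 2094-05-21
# almanac pin(ANS) == 2094-05-21


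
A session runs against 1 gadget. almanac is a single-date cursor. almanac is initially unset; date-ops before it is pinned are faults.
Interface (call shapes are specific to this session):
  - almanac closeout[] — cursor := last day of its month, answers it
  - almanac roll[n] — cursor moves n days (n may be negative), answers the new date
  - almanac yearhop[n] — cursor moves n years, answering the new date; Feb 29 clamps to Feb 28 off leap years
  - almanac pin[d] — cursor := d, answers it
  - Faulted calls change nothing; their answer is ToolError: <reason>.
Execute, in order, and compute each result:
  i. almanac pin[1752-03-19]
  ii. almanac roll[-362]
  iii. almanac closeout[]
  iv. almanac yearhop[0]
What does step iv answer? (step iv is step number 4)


$ almanac pin d=1752-03-19
  1752-03-19
$ almanac roll n=-362
  1751-03-23
$ almanac closeout
  1751-03-31
$ almanac yearhop n=0
  1751-03-31

Answer: 1751-03-31
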